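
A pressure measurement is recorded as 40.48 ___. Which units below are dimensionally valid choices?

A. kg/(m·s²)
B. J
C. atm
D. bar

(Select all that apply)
A, C, D

pressure has SI base units: kg / (m * s^2)

Checking each option against kg / (m * s^2):
  A. kg/(m·s²): ✓ matches
  B. J: ✗ does not match
  C. atm: ✓ matches
  D. bar: ✓ matches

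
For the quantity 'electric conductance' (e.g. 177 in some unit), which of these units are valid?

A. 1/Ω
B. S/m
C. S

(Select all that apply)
A, C

electric conductance has SI base units: A^2 * s^3 / (kg * m^2)

Checking each option against A^2 * s^3 / (kg * m^2):
  A. 1/Ω: ✓ matches
  B. S/m: ✗ does not match
  C. S: ✓ matches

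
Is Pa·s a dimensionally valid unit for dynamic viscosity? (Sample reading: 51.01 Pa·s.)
Yes

dynamic viscosity has SI base units: kg / (m * s)
Pa·s reduces to the same SI base units, so it is a valid unit for dynamic viscosity.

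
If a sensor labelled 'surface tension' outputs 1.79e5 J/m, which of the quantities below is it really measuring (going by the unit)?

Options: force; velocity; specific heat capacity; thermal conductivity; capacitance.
force

surface tension should have units dimensionally equivalent to kg / s^2 (e.g. N/m).
The given unit 'J/m' reduces to kg * m / s^2. Of the listed options, that is the dimensionality of force.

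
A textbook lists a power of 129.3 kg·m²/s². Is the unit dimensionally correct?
No

power has SI base units: kg * m^2 / s^3
kg·m²/s² does NOT reduce to kg * m^2 / s^3; a valid unit for power would be e.g. W.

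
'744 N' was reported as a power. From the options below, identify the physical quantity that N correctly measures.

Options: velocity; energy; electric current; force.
force

power should have units dimensionally equivalent to kg * m^2 / s^3 (e.g. W).
The given unit 'N' reduces to kg * m / s^2. Of the listed options, that is the dimensionality of force.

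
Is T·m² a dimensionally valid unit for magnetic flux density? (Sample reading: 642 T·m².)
No

magnetic flux density has SI base units: kg / (A * s^2)
T·m² does NOT reduce to kg / (A * s^2); a valid unit for magnetic flux density would be e.g. T.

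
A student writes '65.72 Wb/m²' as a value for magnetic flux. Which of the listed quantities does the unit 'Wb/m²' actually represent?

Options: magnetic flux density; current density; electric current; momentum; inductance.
magnetic flux density

magnetic flux should have units dimensionally equivalent to kg * m^2 / (A * s^2) (e.g. Wb).
The given unit 'Wb/m²' reduces to kg / (A * s^2). Of the listed options, that is the dimensionality of magnetic flux density.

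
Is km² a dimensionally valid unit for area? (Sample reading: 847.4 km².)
Yes

area has SI base units: m^2
km² reduces to the same SI base units, so it is a valid unit for area.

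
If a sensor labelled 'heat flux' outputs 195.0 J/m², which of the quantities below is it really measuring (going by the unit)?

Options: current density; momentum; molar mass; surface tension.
surface tension

heat flux should have units dimensionally equivalent to kg / s^3 (e.g. W/m²).
The given unit 'J/m²' reduces to kg / s^2. Of the listed options, that is the dimensionality of surface tension.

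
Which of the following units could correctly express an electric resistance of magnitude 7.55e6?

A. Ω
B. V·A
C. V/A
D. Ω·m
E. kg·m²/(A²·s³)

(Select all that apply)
A, C, E

electric resistance has SI base units: kg * m^2 / (A^2 * s^3)

Checking each option against kg * m^2 / (A^2 * s^3):
  A. Ω: ✓ matches
  B. V·A: ✗ does not match
  C. V/A: ✓ matches
  D. Ω·m: ✗ does not match
  E. kg·m²/(A²·s³): ✓ matches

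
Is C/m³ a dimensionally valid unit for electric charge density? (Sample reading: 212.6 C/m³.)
Yes

electric charge density has SI base units: A * s / m^3
C/m³ reduces to the same SI base units, so it is a valid unit for electric charge density.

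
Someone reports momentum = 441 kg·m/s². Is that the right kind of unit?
No

momentum has SI base units: kg * m / s
kg·m/s² does NOT reduce to kg * m / s; a valid unit for momentum would be e.g. kg·m/s.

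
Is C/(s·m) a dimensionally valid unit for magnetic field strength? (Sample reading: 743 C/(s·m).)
Yes

magnetic field strength has SI base units: A / m
C/(s·m) reduces to the same SI base units, so it is a valid unit for magnetic field strength.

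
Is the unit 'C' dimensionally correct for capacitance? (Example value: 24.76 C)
No

capacitance has SI base units: A^2 * s^4 / (kg * m^2)
C does NOT reduce to A^2 * s^4 / (kg * m^2); a valid unit for capacitance would be e.g. F.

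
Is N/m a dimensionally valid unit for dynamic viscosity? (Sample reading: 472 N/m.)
No

dynamic viscosity has SI base units: kg / (m * s)
N/m does NOT reduce to kg / (m * s); a valid unit for dynamic viscosity would be e.g. Pa·s.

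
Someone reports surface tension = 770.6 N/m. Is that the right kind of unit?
Yes

surface tension has SI base units: kg / s^2
N/m reduces to the same SI base units, so it is a valid unit for surface tension.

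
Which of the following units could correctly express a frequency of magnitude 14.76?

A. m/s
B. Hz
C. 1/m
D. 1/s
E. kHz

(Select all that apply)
B, D, E

frequency has SI base units: 1 / s

Checking each option against 1 / s:
  A. m/s: ✗ does not match
  B. Hz: ✓ matches
  C. 1/m: ✗ does not match
  D. 1/s: ✓ matches
  E. kHz: ✓ matches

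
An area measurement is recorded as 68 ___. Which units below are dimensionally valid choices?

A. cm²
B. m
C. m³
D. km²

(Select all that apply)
A, D

area has SI base units: m^2

Checking each option against m^2:
  A. cm²: ✓ matches
  B. m: ✗ does not match
  C. m³: ✗ does not match
  D. km²: ✓ matches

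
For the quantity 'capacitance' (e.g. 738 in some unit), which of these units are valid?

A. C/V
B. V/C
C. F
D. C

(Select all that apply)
A, C

capacitance has SI base units: A^2 * s^4 / (kg * m^2)

Checking each option against A^2 * s^4 / (kg * m^2):
  A. C/V: ✓ matches
  B. V/C: ✗ does not match
  C. F: ✓ matches
  D. C: ✗ does not match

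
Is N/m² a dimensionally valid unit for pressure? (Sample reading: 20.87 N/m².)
Yes

pressure has SI base units: kg / (m * s^2)
N/m² reduces to the same SI base units, so it is a valid unit for pressure.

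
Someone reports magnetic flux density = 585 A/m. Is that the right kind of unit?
No

magnetic flux density has SI base units: kg / (A * s^2)
A/m does NOT reduce to kg / (A * s^2); a valid unit for magnetic flux density would be e.g. T.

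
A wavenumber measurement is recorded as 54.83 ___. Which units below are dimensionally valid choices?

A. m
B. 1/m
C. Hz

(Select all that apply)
B

wavenumber has SI base units: 1 / m

Checking each option against 1 / m:
  A. m: ✗ does not match
  B. 1/m: ✓ matches
  C. Hz: ✗ does not match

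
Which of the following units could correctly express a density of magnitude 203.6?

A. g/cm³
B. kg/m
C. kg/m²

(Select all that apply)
A

density has SI base units: kg / m^3

Checking each option against kg / m^3:
  A. g/cm³: ✓ matches
  B. kg/m: ✗ does not match
  C. kg/m²: ✗ does not match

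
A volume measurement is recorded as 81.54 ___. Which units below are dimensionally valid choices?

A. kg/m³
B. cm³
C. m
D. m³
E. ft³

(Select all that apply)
B, D, E

volume has SI base units: m^3

Checking each option against m^3:
  A. kg/m³: ✗ does not match
  B. cm³: ✓ matches
  C. m: ✗ does not match
  D. m³: ✓ matches
  E. ft³: ✓ matches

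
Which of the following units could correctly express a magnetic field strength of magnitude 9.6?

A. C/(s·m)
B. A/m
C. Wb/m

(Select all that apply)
A, B

magnetic field strength has SI base units: A / m

Checking each option against A / m:
  A. C/(s·m): ✓ matches
  B. A/m: ✓ matches
  C. Wb/m: ✗ does not match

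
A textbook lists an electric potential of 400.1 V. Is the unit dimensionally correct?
Yes

electric potential has SI base units: kg * m^2 / (A * s^3)
V reduces to the same SI base units, so it is a valid unit for electric potential.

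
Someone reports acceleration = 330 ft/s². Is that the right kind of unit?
Yes

acceleration has SI base units: m / s^2
ft/s² reduces to the same SI base units, so it is a valid unit for acceleration.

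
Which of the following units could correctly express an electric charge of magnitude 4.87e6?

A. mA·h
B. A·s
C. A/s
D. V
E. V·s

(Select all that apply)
A, B

electric charge has SI base units: A * s

Checking each option against A * s:
  A. mA·h: ✓ matches
  B. A·s: ✓ matches
  C. A/s: ✗ does not match
  D. V: ✗ does not match
  E. V·s: ✗ does not match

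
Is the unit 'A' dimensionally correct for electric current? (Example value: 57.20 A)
Yes

electric current has SI base units: A
A reduces to the same SI base units, so it is a valid unit for electric current.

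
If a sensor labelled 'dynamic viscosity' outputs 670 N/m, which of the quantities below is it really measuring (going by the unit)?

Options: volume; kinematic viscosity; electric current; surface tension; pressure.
surface tension

dynamic viscosity should have units dimensionally equivalent to kg / (m * s) (e.g. Pa·s).
The given unit 'N/m' reduces to kg / s^2. Of the listed options, that is the dimensionality of surface tension.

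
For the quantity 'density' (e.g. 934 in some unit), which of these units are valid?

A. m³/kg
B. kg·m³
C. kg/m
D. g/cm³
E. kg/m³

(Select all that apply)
D, E

density has SI base units: kg / m^3

Checking each option against kg / m^3:
  A. m³/kg: ✗ does not match
  B. kg·m³: ✗ does not match
  C. kg/m: ✗ does not match
  D. g/cm³: ✓ matches
  E. kg/m³: ✓ matches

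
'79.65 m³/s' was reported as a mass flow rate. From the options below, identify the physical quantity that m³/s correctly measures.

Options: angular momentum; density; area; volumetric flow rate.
volumetric flow rate

mass flow rate should have units dimensionally equivalent to kg / s (e.g. kg/s).
The given unit 'm³/s' reduces to m^3 / s. Of the listed options, that is the dimensionality of volumetric flow rate.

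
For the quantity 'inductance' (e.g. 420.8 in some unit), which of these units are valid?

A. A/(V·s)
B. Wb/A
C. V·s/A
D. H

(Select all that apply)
B, C, D

inductance has SI base units: kg * m^2 / (A^2 * s^2)

Checking each option against kg * m^2 / (A^2 * s^2):
  A. A/(V·s): ✗ does not match
  B. Wb/A: ✓ matches
  C. V·s/A: ✓ matches
  D. H: ✓ matches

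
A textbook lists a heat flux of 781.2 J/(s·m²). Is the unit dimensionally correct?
Yes

heat flux has SI base units: kg / s^3
J/(s·m²) reduces to the same SI base units, so it is a valid unit for heat flux.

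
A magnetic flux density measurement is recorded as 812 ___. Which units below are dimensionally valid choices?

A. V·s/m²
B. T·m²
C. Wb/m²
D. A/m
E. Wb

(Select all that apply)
A, C

magnetic flux density has SI base units: kg / (A * s^2)

Checking each option against kg / (A * s^2):
  A. V·s/m²: ✓ matches
  B. T·m²: ✗ does not match
  C. Wb/m²: ✓ matches
  D. A/m: ✗ does not match
  E. Wb: ✗ does not match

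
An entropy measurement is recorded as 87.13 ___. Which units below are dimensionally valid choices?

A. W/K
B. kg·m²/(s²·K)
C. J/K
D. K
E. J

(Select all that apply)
B, C

entropy has SI base units: kg * m^2 / (s^2 * K)

Checking each option against kg * m^2 / (s^2 * K):
  A. W/K: ✗ does not match
  B. kg·m²/(s²·K): ✓ matches
  C. J/K: ✓ matches
  D. K: ✗ does not match
  E. J: ✗ does not match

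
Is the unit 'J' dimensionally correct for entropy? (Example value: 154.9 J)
No

entropy has SI base units: kg * m^2 / (s^2 * K)
J does NOT reduce to kg * m^2 / (s^2 * K); a valid unit for entropy would be e.g. J/K.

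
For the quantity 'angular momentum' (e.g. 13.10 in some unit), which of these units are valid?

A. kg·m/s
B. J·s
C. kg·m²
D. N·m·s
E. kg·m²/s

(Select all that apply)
B, D, E

angular momentum has SI base units: kg * m^2 / s

Checking each option against kg * m^2 / s:
  A. kg·m/s: ✗ does not match
  B. J·s: ✓ matches
  C. kg·m²: ✗ does not match
  D. N·m·s: ✓ matches
  E. kg·m²/s: ✓ matches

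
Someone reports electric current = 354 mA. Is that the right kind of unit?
Yes

electric current has SI base units: A
mA reduces to the same SI base units, so it is a valid unit for electric current.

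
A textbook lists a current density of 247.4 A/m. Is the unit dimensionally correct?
No

current density has SI base units: A / m^2
A/m does NOT reduce to A / m^2; a valid unit for current density would be e.g. A/m².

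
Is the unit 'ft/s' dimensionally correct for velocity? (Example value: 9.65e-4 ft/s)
Yes

velocity has SI base units: m / s
ft/s reduces to the same SI base units, so it is a valid unit for velocity.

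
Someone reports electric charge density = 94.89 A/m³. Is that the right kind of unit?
No

electric charge density has SI base units: A * s / m^3
A/m³ does NOT reduce to A * s / m^3; a valid unit for electric charge density would be e.g. C/m³.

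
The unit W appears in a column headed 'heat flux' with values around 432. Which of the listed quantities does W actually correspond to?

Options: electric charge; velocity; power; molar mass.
power

heat flux should have units dimensionally equivalent to kg / s^3 (e.g. W/m²).
The given unit 'W' reduces to kg * m^2 / s^3. Of the listed options, that is the dimensionality of power.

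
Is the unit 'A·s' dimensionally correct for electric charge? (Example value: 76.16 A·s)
Yes

electric charge has SI base units: A * s
A·s reduces to the same SI base units, so it is a valid unit for electric charge.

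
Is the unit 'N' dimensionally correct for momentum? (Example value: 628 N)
No

momentum has SI base units: kg * m / s
N does NOT reduce to kg * m / s; a valid unit for momentum would be e.g. kg·m/s.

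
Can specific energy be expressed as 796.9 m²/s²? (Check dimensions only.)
Yes

specific energy has SI base units: m^2 / s^2
m²/s² reduces to the same SI base units, so it is a valid unit for specific energy.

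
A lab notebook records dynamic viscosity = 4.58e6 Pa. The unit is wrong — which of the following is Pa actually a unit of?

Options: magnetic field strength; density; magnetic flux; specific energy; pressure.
pressure

dynamic viscosity should have units dimensionally equivalent to kg / (m * s) (e.g. Pa·s).
The given unit 'Pa' reduces to kg / (m * s^2). Of the listed options, that is the dimensionality of pressure.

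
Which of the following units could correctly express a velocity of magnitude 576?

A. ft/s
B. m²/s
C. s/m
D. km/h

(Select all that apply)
A, D

velocity has SI base units: m / s

Checking each option against m / s:
  A. ft/s: ✓ matches
  B. m²/s: ✗ does not match
  C. s/m: ✗ does not match
  D. km/h: ✓ matches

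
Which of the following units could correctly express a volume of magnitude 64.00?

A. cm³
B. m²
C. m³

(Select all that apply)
A, C

volume has SI base units: m^3

Checking each option against m^3:
  A. cm³: ✓ matches
  B. m²: ✗ does not match
  C. m³: ✓ matches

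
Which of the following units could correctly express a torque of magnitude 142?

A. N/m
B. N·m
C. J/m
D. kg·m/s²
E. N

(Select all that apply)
B

torque has SI base units: kg * m^2 / s^2

Checking each option against kg * m^2 / s^2:
  A. N/m: ✗ does not match
  B. N·m: ✓ matches
  C. J/m: ✗ does not match
  D. kg·m/s²: ✗ does not match
  E. N: ✗ does not match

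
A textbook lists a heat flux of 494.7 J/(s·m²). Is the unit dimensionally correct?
Yes

heat flux has SI base units: kg / s^3
J/(s·m²) reduces to the same SI base units, so it is a valid unit for heat flux.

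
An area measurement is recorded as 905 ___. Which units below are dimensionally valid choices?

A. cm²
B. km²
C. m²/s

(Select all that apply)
A, B

area has SI base units: m^2

Checking each option against m^2:
  A. cm²: ✓ matches
  B. km²: ✓ matches
  C. m²/s: ✗ does not match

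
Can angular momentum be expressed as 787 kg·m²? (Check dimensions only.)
No

angular momentum has SI base units: kg * m^2 / s
kg·m² does NOT reduce to kg * m^2 / s; a valid unit for angular momentum would be e.g. kg·m²/s.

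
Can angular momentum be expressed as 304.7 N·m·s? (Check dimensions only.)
Yes

angular momentum has SI base units: kg * m^2 / s
N·m·s reduces to the same SI base units, so it is a valid unit for angular momentum.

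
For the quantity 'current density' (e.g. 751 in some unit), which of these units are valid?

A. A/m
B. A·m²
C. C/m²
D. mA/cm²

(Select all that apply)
D

current density has SI base units: A / m^2

Checking each option against A / m^2:
  A. A/m: ✗ does not match
  B. A·m²: ✗ does not match
  C. C/m²: ✗ does not match
  D. mA/cm²: ✓ matches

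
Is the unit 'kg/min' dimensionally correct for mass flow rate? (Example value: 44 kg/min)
Yes

mass flow rate has SI base units: kg / s
kg/min reduces to the same SI base units, so it is a valid unit for mass flow rate.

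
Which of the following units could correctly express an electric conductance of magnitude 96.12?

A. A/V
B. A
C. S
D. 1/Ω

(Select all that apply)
A, C, D

electric conductance has SI base units: A^2 * s^3 / (kg * m^2)

Checking each option against A^2 * s^3 / (kg * m^2):
  A. A/V: ✓ matches
  B. A: ✗ does not match
  C. S: ✓ matches
  D. 1/Ω: ✓ matches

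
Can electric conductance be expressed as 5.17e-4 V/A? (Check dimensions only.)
No

electric conductance has SI base units: A^2 * s^3 / (kg * m^2)
V/A does NOT reduce to A^2 * s^3 / (kg * m^2); a valid unit for electric conductance would be e.g. S.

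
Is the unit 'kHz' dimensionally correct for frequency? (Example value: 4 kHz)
Yes

frequency has SI base units: 1 / s
kHz reduces to the same SI base units, so it is a valid unit for frequency.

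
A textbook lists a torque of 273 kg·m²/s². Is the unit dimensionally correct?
Yes

torque has SI base units: kg * m^2 / s^2
kg·m²/s² reduces to the same SI base units, so it is a valid unit for torque.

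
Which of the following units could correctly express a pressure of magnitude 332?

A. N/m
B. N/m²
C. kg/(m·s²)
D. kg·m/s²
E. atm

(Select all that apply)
B, C, E

pressure has SI base units: kg / (m * s^2)

Checking each option against kg / (m * s^2):
  A. N/m: ✗ does not match
  B. N/m²: ✓ matches
  C. kg/(m·s²): ✓ matches
  D. kg·m/s²: ✗ does not match
  E. atm: ✓ matches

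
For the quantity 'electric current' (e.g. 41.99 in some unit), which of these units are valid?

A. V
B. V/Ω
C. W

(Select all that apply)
B

electric current has SI base units: A

Checking each option against A:
  A. V: ✗ does not match
  B. V/Ω: ✓ matches
  C. W: ✗ does not match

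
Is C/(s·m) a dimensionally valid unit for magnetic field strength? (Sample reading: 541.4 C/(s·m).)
Yes

magnetic field strength has SI base units: A / m
C/(s·m) reduces to the same SI base units, so it is a valid unit for magnetic field strength.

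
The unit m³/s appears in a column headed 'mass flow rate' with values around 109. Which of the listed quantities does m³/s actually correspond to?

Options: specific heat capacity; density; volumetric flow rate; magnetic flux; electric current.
volumetric flow rate

mass flow rate should have units dimensionally equivalent to kg / s (e.g. kg/s).
The given unit 'm³/s' reduces to m^3 / s. Of the listed options, that is the dimensionality of volumetric flow rate.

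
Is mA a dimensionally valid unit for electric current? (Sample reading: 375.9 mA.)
Yes

electric current has SI base units: A
mA reduces to the same SI base units, so it is a valid unit for electric current.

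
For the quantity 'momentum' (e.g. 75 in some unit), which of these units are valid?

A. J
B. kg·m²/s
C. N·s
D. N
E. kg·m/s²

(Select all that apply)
C

momentum has SI base units: kg * m / s

Checking each option against kg * m / s:
  A. J: ✗ does not match
  B. kg·m²/s: ✗ does not match
  C. N·s: ✓ matches
  D. N: ✗ does not match
  E. kg·m/s²: ✗ does not match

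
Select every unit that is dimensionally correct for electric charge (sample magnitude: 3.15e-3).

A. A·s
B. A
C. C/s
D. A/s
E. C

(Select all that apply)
A, E

electric charge has SI base units: A * s

Checking each option against A * s:
  A. A·s: ✓ matches
  B. A: ✗ does not match
  C. C/s: ✗ does not match
  D. A/s: ✗ does not match
  E. C: ✓ matches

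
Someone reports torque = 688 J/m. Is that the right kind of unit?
No

torque has SI base units: kg * m^2 / s^2
J/m does NOT reduce to kg * m^2 / s^2; a valid unit for torque would be e.g. N·m.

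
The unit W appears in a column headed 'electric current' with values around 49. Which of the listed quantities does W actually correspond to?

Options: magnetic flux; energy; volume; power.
power

electric current should have units dimensionally equivalent to A (e.g. A).
The given unit 'W' reduces to kg * m^2 / s^3. Of the listed options, that is the dimensionality of power.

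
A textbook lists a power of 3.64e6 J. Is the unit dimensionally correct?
No

power has SI base units: kg * m^2 / s^3
J does NOT reduce to kg * m^2 / s^3; a valid unit for power would be e.g. W.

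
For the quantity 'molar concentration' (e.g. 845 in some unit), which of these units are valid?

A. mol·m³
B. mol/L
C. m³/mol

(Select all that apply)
B

molar concentration has SI base units: mol / m^3

Checking each option against mol / m^3:
  A. mol·m³: ✗ does not match
  B. mol/L: ✓ matches
  C. m³/mol: ✗ does not match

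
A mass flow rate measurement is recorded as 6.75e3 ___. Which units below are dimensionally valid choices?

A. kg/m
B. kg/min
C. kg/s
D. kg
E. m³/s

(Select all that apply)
B, C

mass flow rate has SI base units: kg / s

Checking each option against kg / s:
  A. kg/m: ✗ does not match
  B. kg/min: ✓ matches
  C. kg/s: ✓ matches
  D. kg: ✗ does not match
  E. m³/s: ✗ does not match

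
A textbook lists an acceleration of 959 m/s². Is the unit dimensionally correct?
Yes

acceleration has SI base units: m / s^2
m/s² reduces to the same SI base units, so it is a valid unit for acceleration.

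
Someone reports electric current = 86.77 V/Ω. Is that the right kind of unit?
Yes

electric current has SI base units: A
V/Ω reduces to the same SI base units, so it is a valid unit for electric current.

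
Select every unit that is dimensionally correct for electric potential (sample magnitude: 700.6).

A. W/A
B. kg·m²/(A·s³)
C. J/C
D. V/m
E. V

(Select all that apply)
A, B, C, E

electric potential has SI base units: kg * m^2 / (A * s^3)

Checking each option against kg * m^2 / (A * s^3):
  A. W/A: ✓ matches
  B. kg·m²/(A·s³): ✓ matches
  C. J/C: ✓ matches
  D. V/m: ✗ does not match
  E. V: ✓ matches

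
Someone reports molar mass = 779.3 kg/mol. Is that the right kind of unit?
Yes

molar mass has SI base units: kg / mol
kg/mol reduces to the same SI base units, so it is a valid unit for molar mass.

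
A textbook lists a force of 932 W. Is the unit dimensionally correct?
No

force has SI base units: kg * m / s^2
W does NOT reduce to kg * m / s^2; a valid unit for force would be e.g. N.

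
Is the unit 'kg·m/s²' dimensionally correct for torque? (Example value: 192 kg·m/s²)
No

torque has SI base units: kg * m^2 / s^2
kg·m/s² does NOT reduce to kg * m^2 / s^2; a valid unit for torque would be e.g. N·m.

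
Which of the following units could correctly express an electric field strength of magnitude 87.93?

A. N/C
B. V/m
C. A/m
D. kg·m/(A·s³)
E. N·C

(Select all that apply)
A, B, D

electric field strength has SI base units: kg * m / (A * s^3)

Checking each option against kg * m / (A * s^3):
  A. N/C: ✓ matches
  B. V/m: ✓ matches
  C. A/m: ✗ does not match
  D. kg·m/(A·s³): ✓ matches
  E. N·C: ✗ does not match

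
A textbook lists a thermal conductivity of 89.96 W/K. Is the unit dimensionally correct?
No

thermal conductivity has SI base units: kg * m / (s^3 * K)
W/K does NOT reduce to kg * m / (s^3 * K); a valid unit for thermal conductivity would be e.g. W/(m·K).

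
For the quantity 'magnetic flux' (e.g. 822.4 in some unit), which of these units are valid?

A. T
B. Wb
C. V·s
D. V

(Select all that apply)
B, C

magnetic flux has SI base units: kg * m^2 / (A * s^2)

Checking each option against kg * m^2 / (A * s^2):
  A. T: ✗ does not match
  B. Wb: ✓ matches
  C. V·s: ✓ matches
  D. V: ✗ does not match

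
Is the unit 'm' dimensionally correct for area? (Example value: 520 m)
No

area has SI base units: m^2
m does NOT reduce to m^2; a valid unit for area would be e.g. m².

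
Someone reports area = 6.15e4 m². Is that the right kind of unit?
Yes

area has SI base units: m^2
m² reduces to the same SI base units, so it is a valid unit for area.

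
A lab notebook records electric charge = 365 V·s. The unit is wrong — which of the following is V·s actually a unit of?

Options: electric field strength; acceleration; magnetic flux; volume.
magnetic flux

electric charge should have units dimensionally equivalent to A * s (e.g. C).
The given unit 'V·s' reduces to kg * m^2 / (A * s^2). Of the listed options, that is the dimensionality of magnetic flux.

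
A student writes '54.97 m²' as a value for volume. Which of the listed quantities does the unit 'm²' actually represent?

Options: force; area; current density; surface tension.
area

volume should have units dimensionally equivalent to m^3 (e.g. m³).
The given unit 'm²' reduces to m^2. Of the listed options, that is the dimensionality of area.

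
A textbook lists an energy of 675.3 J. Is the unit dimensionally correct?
Yes

energy has SI base units: kg * m^2 / s^2
J reduces to the same SI base units, so it is a valid unit for energy.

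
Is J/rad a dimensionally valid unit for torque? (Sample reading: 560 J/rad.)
Yes

torque has SI base units: kg * m^2 / s^2
J/rad reduces to the same SI base units, so it is a valid unit for torque.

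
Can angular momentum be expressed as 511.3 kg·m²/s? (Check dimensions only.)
Yes

angular momentum has SI base units: kg * m^2 / s
kg·m²/s reduces to the same SI base units, so it is a valid unit for angular momentum.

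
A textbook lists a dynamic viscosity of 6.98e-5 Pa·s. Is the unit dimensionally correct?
Yes

dynamic viscosity has SI base units: kg / (m * s)
Pa·s reduces to the same SI base units, so it is a valid unit for dynamic viscosity.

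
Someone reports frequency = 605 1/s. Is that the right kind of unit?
Yes

frequency has SI base units: 1 / s
1/s reduces to the same SI base units, so it is a valid unit for frequency.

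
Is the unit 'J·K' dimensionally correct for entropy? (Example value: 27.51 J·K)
No

entropy has SI base units: kg * m^2 / (s^2 * K)
J·K does NOT reduce to kg * m^2 / (s^2 * K); a valid unit for entropy would be e.g. J/K.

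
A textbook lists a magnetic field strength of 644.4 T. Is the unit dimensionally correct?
No

magnetic field strength has SI base units: A / m
T does NOT reduce to A / m; a valid unit for magnetic field strength would be e.g. A/m.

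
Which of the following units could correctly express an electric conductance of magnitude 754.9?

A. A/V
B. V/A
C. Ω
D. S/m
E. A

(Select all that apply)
A

electric conductance has SI base units: A^2 * s^3 / (kg * m^2)

Checking each option against A^2 * s^3 / (kg * m^2):
  A. A/V: ✓ matches
  B. V/A: ✗ does not match
  C. Ω: ✗ does not match
  D. S/m: ✗ does not match
  E. A: ✗ does not match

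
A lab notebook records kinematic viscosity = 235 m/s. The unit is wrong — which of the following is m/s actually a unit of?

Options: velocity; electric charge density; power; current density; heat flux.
velocity

kinematic viscosity should have units dimensionally equivalent to m^2 / s (e.g. m²/s).
The given unit 'm/s' reduces to m / s. Of the listed options, that is the dimensionality of velocity.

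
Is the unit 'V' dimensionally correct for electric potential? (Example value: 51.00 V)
Yes

electric potential has SI base units: kg * m^2 / (A * s^3)
V reduces to the same SI base units, so it is a valid unit for electric potential.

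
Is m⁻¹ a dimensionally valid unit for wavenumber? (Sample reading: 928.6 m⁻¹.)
Yes

wavenumber has SI base units: 1 / m
m⁻¹ reduces to the same SI base units, so it is a valid unit for wavenumber.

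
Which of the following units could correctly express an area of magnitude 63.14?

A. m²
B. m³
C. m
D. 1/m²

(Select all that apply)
A

area has SI base units: m^2

Checking each option against m^2:
  A. m²: ✓ matches
  B. m³: ✗ does not match
  C. m: ✗ does not match
  D. 1/m²: ✗ does not match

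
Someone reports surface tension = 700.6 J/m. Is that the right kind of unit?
No

surface tension has SI base units: kg / s^2
J/m does NOT reduce to kg / s^2; a valid unit for surface tension would be e.g. N/m.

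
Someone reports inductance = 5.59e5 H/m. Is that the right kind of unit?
No

inductance has SI base units: kg * m^2 / (A^2 * s^2)
H/m does NOT reduce to kg * m^2 / (A^2 * s^2); a valid unit for inductance would be e.g. H.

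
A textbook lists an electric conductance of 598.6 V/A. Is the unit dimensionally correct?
No

electric conductance has SI base units: A^2 * s^3 / (kg * m^2)
V/A does NOT reduce to A^2 * s^3 / (kg * m^2); a valid unit for electric conductance would be e.g. S.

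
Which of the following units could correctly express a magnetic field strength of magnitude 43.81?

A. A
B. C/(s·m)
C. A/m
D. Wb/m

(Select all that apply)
B, C

magnetic field strength has SI base units: A / m

Checking each option against A / m:
  A. A: ✗ does not match
  B. C/(s·m): ✓ matches
  C. A/m: ✓ matches
  D. Wb/m: ✗ does not match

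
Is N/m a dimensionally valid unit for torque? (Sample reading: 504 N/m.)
No

torque has SI base units: kg * m^2 / s^2
N/m does NOT reduce to kg * m^2 / s^2; a valid unit for torque would be e.g. N·m.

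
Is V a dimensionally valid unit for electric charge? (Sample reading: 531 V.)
No

electric charge has SI base units: A * s
V does NOT reduce to A * s; a valid unit for electric charge would be e.g. C.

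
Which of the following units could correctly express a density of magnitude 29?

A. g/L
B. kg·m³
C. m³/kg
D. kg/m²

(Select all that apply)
A

density has SI base units: kg / m^3

Checking each option against kg / m^3:
  A. g/L: ✓ matches
  B. kg·m³: ✗ does not match
  C. m³/kg: ✗ does not match
  D. kg/m²: ✗ does not match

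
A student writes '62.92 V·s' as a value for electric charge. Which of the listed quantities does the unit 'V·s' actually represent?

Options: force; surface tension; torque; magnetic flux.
magnetic flux

electric charge should have units dimensionally equivalent to A * s (e.g. C).
The given unit 'V·s' reduces to kg * m^2 / (A * s^2). Of the listed options, that is the dimensionality of magnetic flux.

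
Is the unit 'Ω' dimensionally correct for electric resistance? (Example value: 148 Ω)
Yes

electric resistance has SI base units: kg * m^2 / (A^2 * s^3)
Ω reduces to the same SI base units, so it is a valid unit for electric resistance.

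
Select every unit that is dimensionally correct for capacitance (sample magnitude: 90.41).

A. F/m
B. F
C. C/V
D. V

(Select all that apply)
B, C

capacitance has SI base units: A^2 * s^4 / (kg * m^2)

Checking each option against A^2 * s^4 / (kg * m^2):
  A. F/m: ✗ does not match
  B. F: ✓ matches
  C. C/V: ✓ matches
  D. V: ✗ does not match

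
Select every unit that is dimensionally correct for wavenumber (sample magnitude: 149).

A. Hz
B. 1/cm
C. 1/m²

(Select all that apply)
B

wavenumber has SI base units: 1 / m

Checking each option against 1 / m:
  A. Hz: ✗ does not match
  B. 1/cm: ✓ matches
  C. 1/m²: ✗ does not match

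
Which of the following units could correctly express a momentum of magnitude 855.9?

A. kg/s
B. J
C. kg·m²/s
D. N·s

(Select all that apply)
D

momentum has SI base units: kg * m / s

Checking each option against kg * m / s:
  A. kg/s: ✗ does not match
  B. J: ✗ does not match
  C. kg·m²/s: ✗ does not match
  D. N·s: ✓ matches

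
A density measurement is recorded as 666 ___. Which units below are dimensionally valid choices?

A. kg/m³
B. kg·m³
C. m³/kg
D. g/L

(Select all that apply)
A, D

density has SI base units: kg / m^3

Checking each option against kg / m^3:
  A. kg/m³: ✓ matches
  B. kg·m³: ✗ does not match
  C. m³/kg: ✗ does not match
  D. g/L: ✓ matches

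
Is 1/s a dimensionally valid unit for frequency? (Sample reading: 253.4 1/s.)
Yes

frequency has SI base units: 1 / s
1/s reduces to the same SI base units, so it is a valid unit for frequency.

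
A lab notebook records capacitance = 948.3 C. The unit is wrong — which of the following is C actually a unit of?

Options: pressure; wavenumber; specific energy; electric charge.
electric charge

capacitance should have units dimensionally equivalent to A^2 * s^4 / (kg * m^2) (e.g. F).
The given unit 'C' reduces to A * s. Of the listed options, that is the dimensionality of electric charge.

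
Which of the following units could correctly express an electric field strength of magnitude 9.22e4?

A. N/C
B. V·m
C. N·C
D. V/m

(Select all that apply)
A, D

electric field strength has SI base units: kg * m / (A * s^3)

Checking each option against kg * m / (A * s^3):
  A. N/C: ✓ matches
  B. V·m: ✗ does not match
  C. N·C: ✗ does not match
  D. V/m: ✓ matches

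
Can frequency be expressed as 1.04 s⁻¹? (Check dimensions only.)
Yes

frequency has SI base units: 1 / s
s⁻¹ reduces to the same SI base units, so it is a valid unit for frequency.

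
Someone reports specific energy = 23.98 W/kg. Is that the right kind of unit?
No

specific energy has SI base units: m^2 / s^2
W/kg does NOT reduce to m^2 / s^2; a valid unit for specific energy would be e.g. J/kg.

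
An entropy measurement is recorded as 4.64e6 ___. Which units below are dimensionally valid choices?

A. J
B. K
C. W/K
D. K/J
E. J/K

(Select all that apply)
E

entropy has SI base units: kg * m^2 / (s^2 * K)

Checking each option against kg * m^2 / (s^2 * K):
  A. J: ✗ does not match
  B. K: ✗ does not match
  C. W/K: ✗ does not match
  D. K/J: ✗ does not match
  E. J/K: ✓ matches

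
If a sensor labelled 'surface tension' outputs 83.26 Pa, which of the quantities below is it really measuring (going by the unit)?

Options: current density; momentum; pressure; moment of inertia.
pressure

surface tension should have units dimensionally equivalent to kg / s^2 (e.g. N/m).
The given unit 'Pa' reduces to kg / (m * s^2). Of the listed options, that is the dimensionality of pressure.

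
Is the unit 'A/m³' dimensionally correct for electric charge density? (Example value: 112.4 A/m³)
No

electric charge density has SI base units: A * s / m^3
A/m³ does NOT reduce to A * s / m^3; a valid unit for electric charge density would be e.g. C/m³.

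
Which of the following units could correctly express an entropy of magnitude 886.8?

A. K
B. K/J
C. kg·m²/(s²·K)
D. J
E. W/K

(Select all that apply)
C

entropy has SI base units: kg * m^2 / (s^2 * K)

Checking each option against kg * m^2 / (s^2 * K):
  A. K: ✗ does not match
  B. K/J: ✗ does not match
  C. kg·m²/(s²·K): ✓ matches
  D. J: ✗ does not match
  E. W/K: ✗ does not match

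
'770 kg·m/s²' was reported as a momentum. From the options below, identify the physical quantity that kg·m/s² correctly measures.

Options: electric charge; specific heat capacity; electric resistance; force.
force

momentum should have units dimensionally equivalent to kg * m / s (e.g. kg·m/s).
The given unit 'kg·m/s²' reduces to kg * m / s^2. Of the listed options, that is the dimensionality of force.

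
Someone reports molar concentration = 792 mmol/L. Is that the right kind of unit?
Yes

molar concentration has SI base units: mol / m^3
mmol/L reduces to the same SI base units, so it is a valid unit for molar concentration.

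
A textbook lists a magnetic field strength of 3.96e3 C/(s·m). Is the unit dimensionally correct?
Yes

magnetic field strength has SI base units: A / m
C/(s·m) reduces to the same SI base units, so it is a valid unit for magnetic field strength.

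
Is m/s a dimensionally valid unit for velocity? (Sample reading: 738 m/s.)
Yes

velocity has SI base units: m / s
m/s reduces to the same SI base units, so it is a valid unit for velocity.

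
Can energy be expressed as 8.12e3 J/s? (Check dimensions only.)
No

energy has SI base units: kg * m^2 / s^2
J/s does NOT reduce to kg * m^2 / s^2; a valid unit for energy would be e.g. J.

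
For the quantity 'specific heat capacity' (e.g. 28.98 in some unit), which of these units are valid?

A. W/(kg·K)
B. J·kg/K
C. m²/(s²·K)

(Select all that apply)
C

specific heat capacity has SI base units: m^2 / (s^2 * K)

Checking each option against m^2 / (s^2 * K):
  A. W/(kg·K): ✗ does not match
  B. J·kg/K: ✗ does not match
  C. m²/(s²·K): ✓ matches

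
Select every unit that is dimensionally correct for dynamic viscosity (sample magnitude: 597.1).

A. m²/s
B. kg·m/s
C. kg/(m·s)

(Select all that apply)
C

dynamic viscosity has SI base units: kg / (m * s)

Checking each option against kg / (m * s):
  A. m²/s: ✗ does not match
  B. kg·m/s: ✗ does not match
  C. kg/(m·s): ✓ matches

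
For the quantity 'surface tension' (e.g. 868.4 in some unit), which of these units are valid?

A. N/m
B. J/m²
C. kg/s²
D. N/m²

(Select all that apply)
A, B, C

surface tension has SI base units: kg / s^2

Checking each option against kg / s^2:
  A. N/m: ✓ matches
  B. J/m²: ✓ matches
  C. kg/s²: ✓ matches
  D. N/m²: ✗ does not match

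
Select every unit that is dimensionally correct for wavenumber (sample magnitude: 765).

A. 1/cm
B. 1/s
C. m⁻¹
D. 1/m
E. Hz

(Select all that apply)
A, C, D

wavenumber has SI base units: 1 / m

Checking each option against 1 / m:
  A. 1/cm: ✓ matches
  B. 1/s: ✗ does not match
  C. m⁻¹: ✓ matches
  D. 1/m: ✓ matches
  E. Hz: ✗ does not match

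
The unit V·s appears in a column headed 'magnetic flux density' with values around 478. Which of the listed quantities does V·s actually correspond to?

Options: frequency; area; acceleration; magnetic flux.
magnetic flux

magnetic flux density should have units dimensionally equivalent to kg / (A * s^2) (e.g. T).
The given unit 'V·s' reduces to kg * m^2 / (A * s^2). Of the listed options, that is the dimensionality of magnetic flux.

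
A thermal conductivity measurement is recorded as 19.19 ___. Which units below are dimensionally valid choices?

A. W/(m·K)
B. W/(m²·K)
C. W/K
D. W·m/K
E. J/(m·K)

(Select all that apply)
A

thermal conductivity has SI base units: kg * m / (s^3 * K)

Checking each option against kg * m / (s^3 * K):
  A. W/(m·K): ✓ matches
  B. W/(m²·K): ✗ does not match
  C. W/K: ✗ does not match
  D. W·m/K: ✗ does not match
  E. J/(m·K): ✗ does not match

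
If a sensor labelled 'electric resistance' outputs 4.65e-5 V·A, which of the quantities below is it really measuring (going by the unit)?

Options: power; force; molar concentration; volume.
power

electric resistance should have units dimensionally equivalent to kg * m^2 / (A^2 * s^3) (e.g. Ω).
The given unit 'V·A' reduces to kg * m^2 / s^3. Of the listed options, that is the dimensionality of power.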